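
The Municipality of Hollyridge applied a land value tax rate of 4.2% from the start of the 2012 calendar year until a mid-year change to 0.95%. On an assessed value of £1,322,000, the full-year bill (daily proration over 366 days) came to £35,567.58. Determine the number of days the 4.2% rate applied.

196 days

Let d = days at the first rate; then 366 − d days at the second rate.
£1,322,000 × [4.2%·d + 0.95%·(366−d)] / 366 = £35,567.58
Solving gives d = 196, so the new rate took effect on 15 Jul 2012.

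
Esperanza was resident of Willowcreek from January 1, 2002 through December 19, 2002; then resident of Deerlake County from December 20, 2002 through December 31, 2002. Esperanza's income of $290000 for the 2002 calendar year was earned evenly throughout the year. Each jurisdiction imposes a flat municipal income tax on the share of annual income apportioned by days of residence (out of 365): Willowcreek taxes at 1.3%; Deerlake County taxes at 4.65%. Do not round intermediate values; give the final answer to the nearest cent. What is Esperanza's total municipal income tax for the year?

$4089.40

Willowcreek, January 1 – December 19, 2002: 353 days → $290000 × 1.3% × 353/365 = $3646.0548
Deerlake County, December 20 – December 31, 2002: 12 days → $290000 × 4.65% × 12/365 = $443.3425
Total = $4089.3973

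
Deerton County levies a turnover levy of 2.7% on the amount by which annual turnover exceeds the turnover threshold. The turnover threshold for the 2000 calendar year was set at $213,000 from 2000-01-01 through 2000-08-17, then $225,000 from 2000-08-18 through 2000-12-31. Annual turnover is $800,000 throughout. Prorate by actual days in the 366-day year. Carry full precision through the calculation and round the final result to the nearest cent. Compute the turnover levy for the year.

2000-01-01 to 2000-08-17: 230 days, exemption $213,000 → ($800,000 − $213,000) × 2.7% × 230/366 = $9,959.7541
2000-08-18 to 2000-12-31: 136 days, exemption $225,000 → ($800,000 − $225,000) × 2.7% × 136/366 = $5,768.8525
Total = $15,728.6066

$15,728.61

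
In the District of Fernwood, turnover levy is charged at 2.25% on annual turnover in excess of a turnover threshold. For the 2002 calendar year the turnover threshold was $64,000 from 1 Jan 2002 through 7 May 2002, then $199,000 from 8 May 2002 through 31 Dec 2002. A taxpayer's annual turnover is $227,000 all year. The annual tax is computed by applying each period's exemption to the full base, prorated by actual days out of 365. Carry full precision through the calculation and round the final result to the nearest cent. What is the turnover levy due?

1 Jan – 7 May 2002: 127 days, exemption $64,000 → ($227,000 − $64,000) × 2.25% × 127/365 = $1,276.0890
8 May – 31 Dec 2002: 238 days, exemption $199,000 → ($227,000 − $199,000) × 2.25% × 238/365 = $410.7945
Total = $1,686.8836

$1,686.88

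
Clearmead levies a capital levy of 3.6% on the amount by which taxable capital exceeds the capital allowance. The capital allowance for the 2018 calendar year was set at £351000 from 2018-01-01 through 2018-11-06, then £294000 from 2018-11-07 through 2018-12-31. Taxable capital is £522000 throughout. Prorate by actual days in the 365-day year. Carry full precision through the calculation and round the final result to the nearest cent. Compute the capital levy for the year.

£6465.21

2018-01-01 to 2018-11-06: 310 days, exemption £351000 → (£522000 − £351000) × 3.6% × 310/365 = £5228.3836
2018-11-07 to 2018-12-31: 55 days, exemption £294000 → (£522000 − £294000) × 3.6% × 55/365 = £1236.8219
Total = £6465.2055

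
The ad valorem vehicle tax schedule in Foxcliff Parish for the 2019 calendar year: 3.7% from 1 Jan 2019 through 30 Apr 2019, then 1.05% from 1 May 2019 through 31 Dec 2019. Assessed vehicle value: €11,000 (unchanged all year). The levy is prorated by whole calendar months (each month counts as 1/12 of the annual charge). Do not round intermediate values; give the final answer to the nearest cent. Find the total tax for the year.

1 Jan – 30 Apr 2019: 4 months at 3.7% → €11,000 × 3.7% × 4/12 = €135.6667
1 May – 31 Dec 2019: 8 months at 1.05% → €11,000 × 1.05% × 8/12 = €77.0000
Total = €212.6667

€212.67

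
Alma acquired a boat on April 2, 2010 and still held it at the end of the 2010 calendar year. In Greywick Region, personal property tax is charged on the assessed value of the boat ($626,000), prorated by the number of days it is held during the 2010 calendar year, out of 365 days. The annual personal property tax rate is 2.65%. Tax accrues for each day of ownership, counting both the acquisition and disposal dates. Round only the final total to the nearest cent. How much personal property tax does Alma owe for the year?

$12,453.11

Days held (April 2 – December 31, 2010): 274 out of 365
Tax = $626,000 × 2.65% × 274/365 = $12,453.1123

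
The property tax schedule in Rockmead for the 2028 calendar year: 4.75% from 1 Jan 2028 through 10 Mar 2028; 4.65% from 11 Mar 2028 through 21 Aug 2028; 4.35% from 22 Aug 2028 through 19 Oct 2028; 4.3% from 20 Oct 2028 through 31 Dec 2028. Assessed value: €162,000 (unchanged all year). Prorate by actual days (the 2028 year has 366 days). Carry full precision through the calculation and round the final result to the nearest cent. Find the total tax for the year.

€7,372.55

1 Jan – 10 Mar 2028: 70 days at 4.75% → €162,000 × 4.75% × 70/366 = €1,471.7213
11 Mar – 21 Aug 2028: 164 days at 4.65% → €162,000 × 4.65% × 164/366 = €3,375.4426
22 Aug – 19 Oct 2028: 59 days at 4.35% → €162,000 × 4.35% × 59/366 = €1,135.9918
20 Oct – 31 Dec 2028: 73 days at 4.3% → €162,000 × 4.3% × 73/366 = €1,389.3934
Total = €7,372.5492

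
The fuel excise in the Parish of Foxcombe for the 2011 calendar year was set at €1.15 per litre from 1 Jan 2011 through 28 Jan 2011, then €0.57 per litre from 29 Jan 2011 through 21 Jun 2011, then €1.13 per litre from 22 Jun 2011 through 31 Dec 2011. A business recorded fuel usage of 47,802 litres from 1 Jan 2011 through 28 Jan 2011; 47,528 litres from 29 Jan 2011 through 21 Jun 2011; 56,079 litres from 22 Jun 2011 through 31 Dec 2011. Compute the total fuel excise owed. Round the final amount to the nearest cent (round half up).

€145,432.53

1 Jan – 28 Jan 2011: 47,802 litres at €1.15/litre → €54,972.30
29 Jan – 21 Jun 2011: 47,528 litres at €0.57/litre → €27,090.96
22 Jun – 31 Dec 2011: 56,079 litres at €1.13/litre → €63,369.27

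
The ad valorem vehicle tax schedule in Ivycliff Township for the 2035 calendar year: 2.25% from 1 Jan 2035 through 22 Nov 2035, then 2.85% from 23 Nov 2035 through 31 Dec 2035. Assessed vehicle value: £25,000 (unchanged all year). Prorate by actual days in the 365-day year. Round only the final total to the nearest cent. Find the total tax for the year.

£578.53

1 Jan – 22 Nov 2035: 326 days at 2.25% → £25,000 × 2.25% × 326/365 = £502.3973
23 Nov – 31 Dec 2035: 39 days at 2.85% → £25,000 × 2.85% × 39/365 = £76.1301
Total = £578.5274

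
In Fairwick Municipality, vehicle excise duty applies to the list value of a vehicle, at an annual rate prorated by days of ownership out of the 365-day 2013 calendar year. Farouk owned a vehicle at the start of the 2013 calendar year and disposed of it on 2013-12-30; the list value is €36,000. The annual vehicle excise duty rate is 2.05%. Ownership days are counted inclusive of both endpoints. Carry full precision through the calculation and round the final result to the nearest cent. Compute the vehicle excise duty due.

€735.98

Days held (2013-01-01 to 2013-12-30): 364 out of 365
Tax = €36,000 × 2.05% × 364/365 = €735.9781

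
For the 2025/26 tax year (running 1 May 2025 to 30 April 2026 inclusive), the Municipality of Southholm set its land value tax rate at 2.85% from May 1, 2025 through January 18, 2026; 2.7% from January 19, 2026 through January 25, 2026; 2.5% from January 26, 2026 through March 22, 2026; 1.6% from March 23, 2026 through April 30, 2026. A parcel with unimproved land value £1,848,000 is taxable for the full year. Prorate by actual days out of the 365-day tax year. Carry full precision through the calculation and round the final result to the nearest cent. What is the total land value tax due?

£49,154.27

May 1, 2025 – January 18, 2026: 263 days at 2.85% → £1,848,000 × 2.85% × 263/365 = £37,949.8192
January 19 – January 25, 2026: 7 days at 2.7% → £1,848,000 × 2.7% × 7/365 = £956.9096
January 26 – March 22, 2026: 56 days at 2.5% → £1,848,000 × 2.5% × 56/365 = £7,088.2192
March 23 – April 30, 2026: 39 days at 1.6% → £1,848,000 × 1.6% × 39/365 = £3,159.3205
Total = £49,154.2685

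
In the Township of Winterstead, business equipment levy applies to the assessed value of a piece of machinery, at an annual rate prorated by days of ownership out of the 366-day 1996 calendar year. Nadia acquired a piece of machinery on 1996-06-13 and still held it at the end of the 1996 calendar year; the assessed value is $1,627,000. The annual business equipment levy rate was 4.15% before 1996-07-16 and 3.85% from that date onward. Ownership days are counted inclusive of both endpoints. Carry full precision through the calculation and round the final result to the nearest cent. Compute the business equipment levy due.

1996-06-13 to 1996-07-15: 33 days at 4.15% → $1,627,000 × 4.15% × 33/366 = $6,087.9139
1996-07-16 to 1996-12-31: 169 days at 3.85% → $1,627,000 × 3.85% × 169/366 = $28,923.7036
Total = $35,011.6175

$35,011.62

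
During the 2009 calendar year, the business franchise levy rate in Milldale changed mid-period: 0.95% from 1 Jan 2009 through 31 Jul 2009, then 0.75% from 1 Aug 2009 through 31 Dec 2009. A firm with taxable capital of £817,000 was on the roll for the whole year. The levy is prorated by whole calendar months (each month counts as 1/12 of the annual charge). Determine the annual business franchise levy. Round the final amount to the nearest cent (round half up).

£7,080.67

1 Jan – 31 Jul 2009: 7 months at 0.95% → £817,000 × 0.95% × 7/12 = £4,527.5417
1 Aug – 31 Dec 2009: 5 months at 0.75% → £817,000 × 0.75% × 5/12 = £2,553.1250
Total = £7,080.6667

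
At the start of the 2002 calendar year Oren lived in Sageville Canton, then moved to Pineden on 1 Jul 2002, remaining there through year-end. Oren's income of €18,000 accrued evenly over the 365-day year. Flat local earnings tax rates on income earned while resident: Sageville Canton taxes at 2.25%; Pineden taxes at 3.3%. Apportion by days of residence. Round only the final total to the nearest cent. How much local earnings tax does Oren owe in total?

Sageville Canton, 1 Jan – 30 Jun 2002: 181 days → €18,000 × 2.25% × 181/365 = €200.8356
Pineden, 1 Jul – 31 Dec 2002: 184 days → €18,000 × 3.3% × 184/365 = €299.4411
Total = €500.2767

€500.28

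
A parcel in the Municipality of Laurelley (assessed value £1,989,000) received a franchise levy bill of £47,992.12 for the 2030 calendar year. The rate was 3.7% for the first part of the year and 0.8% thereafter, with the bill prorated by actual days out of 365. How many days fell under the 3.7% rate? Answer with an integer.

Let d = days at the first rate; then 365 − d days at the second rate.
£1,989,000 × [3.7%·d + 0.8%·(365−d)] / 365 = £47,992.12
Solving gives d = 203, so the new rate took effect on 23 July 2030.

203 days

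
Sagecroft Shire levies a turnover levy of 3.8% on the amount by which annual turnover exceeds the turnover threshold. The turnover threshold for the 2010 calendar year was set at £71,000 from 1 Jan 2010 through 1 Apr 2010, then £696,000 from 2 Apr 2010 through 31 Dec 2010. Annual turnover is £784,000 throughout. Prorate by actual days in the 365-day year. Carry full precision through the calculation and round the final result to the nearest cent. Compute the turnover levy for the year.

1 Jan – 1 Apr 2010: 91 days, exemption £71,000 → (£784,000 − £71,000) × 3.8% × 91/365 = £6,754.9425
2 Apr – 31 Dec 2010: 274 days, exemption £696,000 → (£784,000 − £696,000) × 3.8% × 274/365 = £2,510.2904
Total = £9,265.2329

£9,265.23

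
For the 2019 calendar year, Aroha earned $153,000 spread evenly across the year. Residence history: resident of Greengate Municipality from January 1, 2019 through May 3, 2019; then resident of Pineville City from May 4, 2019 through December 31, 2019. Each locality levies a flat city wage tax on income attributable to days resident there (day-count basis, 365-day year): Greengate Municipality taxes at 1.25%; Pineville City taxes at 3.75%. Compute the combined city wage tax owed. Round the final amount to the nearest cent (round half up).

Greengate Municipality, January 1 – May 3, 2019: 123 days → $153,000 × 1.25% × 123/365 = $644.4863
Pineville City, May 4 – December 31, 2019: 242 days → $153,000 × 3.75% × 242/365 = $3,804.0411
Total = $4,448.5274

$4,448.53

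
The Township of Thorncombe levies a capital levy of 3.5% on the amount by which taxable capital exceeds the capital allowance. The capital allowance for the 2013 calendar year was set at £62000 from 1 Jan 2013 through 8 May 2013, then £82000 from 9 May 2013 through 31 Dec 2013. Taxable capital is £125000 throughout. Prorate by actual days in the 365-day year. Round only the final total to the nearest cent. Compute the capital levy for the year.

£1750.48

1 Jan – 8 May 2013: 128 days, exemption £62000 → (£125000 − £62000) × 3.5% × 128/365 = £773.2603
9 May – 31 Dec 2013: 237 days, exemption £82000 → (£125000 − £82000) × 3.5% × 237/365 = £977.2192
Total = £1750.4795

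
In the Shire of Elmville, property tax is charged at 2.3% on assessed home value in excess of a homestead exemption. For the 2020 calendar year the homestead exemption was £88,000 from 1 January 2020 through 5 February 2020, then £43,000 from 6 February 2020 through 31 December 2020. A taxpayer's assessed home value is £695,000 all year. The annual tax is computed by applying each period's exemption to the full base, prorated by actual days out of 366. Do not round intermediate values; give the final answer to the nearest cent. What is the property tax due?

1 January – 5 February 2020: 36 days, exemption £88,000 → (£695,000 − £88,000) × 2.3% × 36/366 = £1,373.2131
6 February – 31 December 2020: 330 days, exemption £43,000 → (£695,000 − £43,000) × 2.3% × 330/366 = £13,520.9836
Total = £14,894.1967

£14,894.20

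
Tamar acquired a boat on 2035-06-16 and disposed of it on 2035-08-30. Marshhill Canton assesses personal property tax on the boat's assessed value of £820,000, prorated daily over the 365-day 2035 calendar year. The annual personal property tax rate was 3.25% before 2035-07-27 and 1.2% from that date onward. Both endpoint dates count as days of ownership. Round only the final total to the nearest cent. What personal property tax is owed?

2035-06-16 to 2035-07-26: 41 days at 3.25% → £820,000 × 3.25% × 41/365 = £2,993.5616
2035-07-27 to 2035-08-30: 35 days at 1.2% → £820,000 × 1.2% × 35/365 = £943.5616
Total = £3,937.1233

£3,937.12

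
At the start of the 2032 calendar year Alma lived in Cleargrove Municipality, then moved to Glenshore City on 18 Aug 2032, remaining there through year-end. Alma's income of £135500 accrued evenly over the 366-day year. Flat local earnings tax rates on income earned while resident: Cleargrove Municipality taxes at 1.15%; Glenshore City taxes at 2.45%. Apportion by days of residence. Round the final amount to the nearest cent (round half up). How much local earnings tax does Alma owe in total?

£2212.80

Cleargrove Municipality, 1 Jan – 17 Aug 2032: 230 days → £135500 × 1.15% × 230/366 = £979.2281
Glenshore City, 18 Aug – 31 Dec 2032: 136 days → £135500 × 2.45% × 136/366 = £1233.5683
Total = £2212.7964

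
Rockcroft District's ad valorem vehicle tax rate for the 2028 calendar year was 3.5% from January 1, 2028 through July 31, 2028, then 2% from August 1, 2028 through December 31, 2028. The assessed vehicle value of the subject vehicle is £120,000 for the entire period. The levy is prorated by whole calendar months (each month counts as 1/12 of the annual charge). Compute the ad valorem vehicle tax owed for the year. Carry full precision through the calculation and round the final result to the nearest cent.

January 1 – July 31, 2028: 7 months at 3.5% → £120,000 × 3.5% × 7/12 = £2,450.0000
August 1 – December 31, 2028: 5 months at 2% → £120,000 × 2% × 5/12 = £1,000.0000
Total = £3,450.0000

£3,450.00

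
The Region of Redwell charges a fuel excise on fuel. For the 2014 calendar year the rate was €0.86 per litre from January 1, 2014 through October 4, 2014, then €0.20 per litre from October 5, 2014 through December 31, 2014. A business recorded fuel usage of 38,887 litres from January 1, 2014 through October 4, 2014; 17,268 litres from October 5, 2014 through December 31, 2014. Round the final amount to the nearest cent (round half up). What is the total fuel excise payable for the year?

€36,896.42

January 1 – October 4, 2014: 38,887 litres at €0.86/litre → €33,442.82
October 5 – December 31, 2014: 17,268 litres at €0.20/litre → €3,453.60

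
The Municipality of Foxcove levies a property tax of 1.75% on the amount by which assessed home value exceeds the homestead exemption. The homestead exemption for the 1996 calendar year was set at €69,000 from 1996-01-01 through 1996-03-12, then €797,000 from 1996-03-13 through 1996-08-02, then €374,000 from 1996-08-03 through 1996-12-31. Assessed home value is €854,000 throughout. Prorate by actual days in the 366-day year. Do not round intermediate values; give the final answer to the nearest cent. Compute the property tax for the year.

€6,557.77

1996-01-01 to 1996-03-12: 72 days, exemption €69,000 → (€854,000 − €69,000) × 1.75% × 72/366 = €2,702.4590
1996-03-13 to 1996-08-02: 143 days, exemption €797,000 → (€854,000 − €797,000) × 1.75% × 143/366 = €389.7336
1996-08-03 to 1996-12-31: 151 days, exemption €374,000 → (€854,000 − €374,000) × 1.75% × 151/366 = €3,465.5738
Total = €6,557.7664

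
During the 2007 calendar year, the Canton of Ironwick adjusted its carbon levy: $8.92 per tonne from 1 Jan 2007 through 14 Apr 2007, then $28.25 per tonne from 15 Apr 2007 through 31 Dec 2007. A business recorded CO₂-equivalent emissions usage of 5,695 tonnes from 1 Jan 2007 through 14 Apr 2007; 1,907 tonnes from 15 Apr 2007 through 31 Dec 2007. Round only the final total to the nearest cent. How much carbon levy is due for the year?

1 Jan – 14 Apr 2007: 5,695 tonnes at $8.92/tonne → $50799.40
15 Apr – 31 Dec 2007: 1,907 tonnes at $28.25/tonne → $53872.75

$104672.15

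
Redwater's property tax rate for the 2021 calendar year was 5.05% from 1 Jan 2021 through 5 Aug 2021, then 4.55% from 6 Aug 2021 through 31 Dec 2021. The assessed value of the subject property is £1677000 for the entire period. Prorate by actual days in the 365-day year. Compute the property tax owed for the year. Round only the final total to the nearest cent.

£81288.55

1 Jan – 5 Aug 2021: 217 days at 5.05% → £1677000 × 5.05% × 217/365 = £50349.0534
6 Aug – 31 Dec 2021: 148 days at 4.55% → £1677000 × 4.55% × 148/365 = £30939.5014
Total = £81288.5548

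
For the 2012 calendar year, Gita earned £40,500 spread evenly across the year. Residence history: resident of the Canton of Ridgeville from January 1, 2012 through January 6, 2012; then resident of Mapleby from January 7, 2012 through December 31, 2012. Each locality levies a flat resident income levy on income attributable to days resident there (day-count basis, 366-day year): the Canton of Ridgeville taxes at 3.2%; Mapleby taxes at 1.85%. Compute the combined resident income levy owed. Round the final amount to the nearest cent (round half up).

£758.21

The Canton of Ridgeville, January 1 – January 6, 2012: 6 days → £40,500 × 3.2% × 6/366 = £21.2459
Mapleby, January 7 – December 31, 2012: 360 days → £40,500 × 1.85% × 360/366 = £736.9672
Total = £758.2131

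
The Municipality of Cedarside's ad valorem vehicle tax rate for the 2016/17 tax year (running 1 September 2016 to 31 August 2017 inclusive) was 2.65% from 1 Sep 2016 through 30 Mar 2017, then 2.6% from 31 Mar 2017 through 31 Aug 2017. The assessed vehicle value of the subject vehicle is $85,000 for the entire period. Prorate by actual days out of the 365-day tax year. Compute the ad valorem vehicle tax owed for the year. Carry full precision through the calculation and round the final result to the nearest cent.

$2,234.57

1 Sep 2016 – 30 Mar 2017: 211 days at 2.65% → $85,000 × 2.65% × 211/365 = $1,302.1301
31 Mar – 31 Aug 2017: 154 days at 2.6% → $85,000 × 2.6% × 154/365 = $932.4384
Total = $2,234.5685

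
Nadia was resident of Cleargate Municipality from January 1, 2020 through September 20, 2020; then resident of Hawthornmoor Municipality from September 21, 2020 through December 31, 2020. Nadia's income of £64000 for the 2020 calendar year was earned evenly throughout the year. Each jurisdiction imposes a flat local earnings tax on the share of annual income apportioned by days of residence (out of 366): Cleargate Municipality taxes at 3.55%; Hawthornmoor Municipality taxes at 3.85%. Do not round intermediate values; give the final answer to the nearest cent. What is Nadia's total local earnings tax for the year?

Cleargate Municipality, January 1 – September 20, 2020: 264 days → £64000 × 3.55% × 264/366 = £1638.8197
Hawthornmoor Municipality, September 21 – December 31, 2020: 102 days → £64000 × 3.85% × 102/366 = £686.6885
Total = £2325.5082

£2325.51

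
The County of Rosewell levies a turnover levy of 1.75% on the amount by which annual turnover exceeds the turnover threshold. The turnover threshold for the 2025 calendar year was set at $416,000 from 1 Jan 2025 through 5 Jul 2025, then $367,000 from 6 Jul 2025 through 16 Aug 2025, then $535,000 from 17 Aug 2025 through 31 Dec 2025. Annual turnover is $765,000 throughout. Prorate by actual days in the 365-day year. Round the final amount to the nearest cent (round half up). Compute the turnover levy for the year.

$5,424.52

1 Jan – 5 Jul 2025: 186 days, exemption $416,000 → ($765,000 − $416,000) × 1.75% × 186/365 = $3,112.3151
6 Jul – 16 Aug 2025: 42 days, exemption $367,000 → ($765,000 − $367,000) × 1.75% × 42/365 = $801.4521
17 Aug – 31 Dec 2025: 137 days, exemption $535,000 → ($765,000 − $535,000) × 1.75% × 137/365 = $1,510.7534
Total = $5,424.5205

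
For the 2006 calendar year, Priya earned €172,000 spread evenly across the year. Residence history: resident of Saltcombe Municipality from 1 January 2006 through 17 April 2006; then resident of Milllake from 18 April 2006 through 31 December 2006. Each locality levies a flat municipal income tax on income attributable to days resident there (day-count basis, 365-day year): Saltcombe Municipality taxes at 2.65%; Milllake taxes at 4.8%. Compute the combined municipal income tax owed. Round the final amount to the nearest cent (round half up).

€7,171.93

Saltcombe Municipality, 1 January – 17 April 2006: 107 days → €172,000 × 2.65% × 107/365 = €1,336.1808
Milllake, 18 April – 31 December 2006: 258 days → €172,000 × 4.8% × 258/365 = €5,835.7479
Total = €7,171.9288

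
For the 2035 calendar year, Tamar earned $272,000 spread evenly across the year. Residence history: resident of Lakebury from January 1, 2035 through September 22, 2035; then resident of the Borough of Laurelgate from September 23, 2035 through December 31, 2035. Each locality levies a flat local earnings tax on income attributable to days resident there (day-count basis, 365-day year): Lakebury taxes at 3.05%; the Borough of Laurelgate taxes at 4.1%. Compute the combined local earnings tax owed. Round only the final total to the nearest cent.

$9,078.47

Lakebury, January 1 – September 22, 2035: 265 days → $272,000 × 3.05% × 265/365 = $6,023.1233
The Borough of Laurelgate, September 23 – December 31, 2035: 100 days → $272,000 × 4.1% × 100/365 = $3,055.3425
Total = $9,078.4658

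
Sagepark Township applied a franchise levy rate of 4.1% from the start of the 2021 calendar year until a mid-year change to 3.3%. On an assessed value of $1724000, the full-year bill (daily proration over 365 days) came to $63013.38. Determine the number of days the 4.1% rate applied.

Let d = days at the first rate; then 365 − d days at the second rate.
$1724000 × [4.1%·d + 3.3%·(365−d)] / 365 = $63013.38
Solving gives d = 162, so the new rate took effect on 12 June 2021.

162 days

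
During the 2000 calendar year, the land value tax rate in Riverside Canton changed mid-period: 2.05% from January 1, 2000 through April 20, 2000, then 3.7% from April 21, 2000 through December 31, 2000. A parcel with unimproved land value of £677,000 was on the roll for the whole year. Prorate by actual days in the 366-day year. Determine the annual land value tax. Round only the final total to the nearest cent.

January 1 – April 20, 2000: 111 days at 2.05% → £677,000 × 2.05% × 111/366 = £4,209.0533
April 21 – December 31, 2000: 255 days at 3.7% → £677,000 × 3.7% × 255/366 = £17,452.1721
Total = £21,661.2254

£21,661.23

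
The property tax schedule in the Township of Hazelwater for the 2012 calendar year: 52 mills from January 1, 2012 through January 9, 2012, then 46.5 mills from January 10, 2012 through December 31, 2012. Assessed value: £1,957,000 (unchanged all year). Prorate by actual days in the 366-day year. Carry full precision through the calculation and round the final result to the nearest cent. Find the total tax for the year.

£91,265.18

January 1 – January 9, 2012: 9 days at 52 mills → £1,957,000 × 5.2% × 9/366 = £2,502.3934
January 10 – December 31, 2012: 357 days at 46.5 mills → £1,957,000 × 4.65% × 357/366 = £88,762.7828
Total = £91,265.1762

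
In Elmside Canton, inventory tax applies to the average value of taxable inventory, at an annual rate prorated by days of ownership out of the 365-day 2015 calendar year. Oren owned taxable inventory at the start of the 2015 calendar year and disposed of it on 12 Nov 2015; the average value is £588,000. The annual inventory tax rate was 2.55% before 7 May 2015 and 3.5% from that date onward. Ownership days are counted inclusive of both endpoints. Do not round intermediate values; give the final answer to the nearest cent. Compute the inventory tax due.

1 Jan – 6 May 2015: 126 days at 2.55% → £588,000 × 2.55% × 126/365 = £5,176.0110
7 May – 12 Nov 2015: 190 days at 3.5% → £588,000 × 3.5% × 190/365 = £10,712.8767
Total = £15,888.8877

£15,888.89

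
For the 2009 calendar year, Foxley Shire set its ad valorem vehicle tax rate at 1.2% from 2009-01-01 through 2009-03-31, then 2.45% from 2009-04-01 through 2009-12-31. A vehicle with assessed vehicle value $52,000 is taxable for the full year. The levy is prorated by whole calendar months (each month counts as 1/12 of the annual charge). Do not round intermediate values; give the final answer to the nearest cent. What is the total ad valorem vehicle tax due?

$1,111.50

2009-01-01 to 2009-03-31: 3 months at 1.2% → $52,000 × 1.2% × 3/12 = $156.0000
2009-04-01 to 2009-12-31: 9 months at 2.45% → $52,000 × 2.45% × 9/12 = $955.5000
Total = $1,111.5000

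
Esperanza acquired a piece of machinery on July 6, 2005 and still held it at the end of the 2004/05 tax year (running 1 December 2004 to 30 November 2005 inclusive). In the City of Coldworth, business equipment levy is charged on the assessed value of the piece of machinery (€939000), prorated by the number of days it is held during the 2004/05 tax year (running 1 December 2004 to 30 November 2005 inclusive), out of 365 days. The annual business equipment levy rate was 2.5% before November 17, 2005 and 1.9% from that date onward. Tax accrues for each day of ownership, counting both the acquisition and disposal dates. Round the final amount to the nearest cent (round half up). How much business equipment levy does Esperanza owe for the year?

July 6 – November 16, 2005: 134 days at 2.5% → €939000 × 2.5% × 134/365 = €8618.2192
November 17 – November 30, 2005: 14 days at 1.9% → €939000 × 1.9% × 14/365 = €684.3123
Total = €9302.5315

€9302.53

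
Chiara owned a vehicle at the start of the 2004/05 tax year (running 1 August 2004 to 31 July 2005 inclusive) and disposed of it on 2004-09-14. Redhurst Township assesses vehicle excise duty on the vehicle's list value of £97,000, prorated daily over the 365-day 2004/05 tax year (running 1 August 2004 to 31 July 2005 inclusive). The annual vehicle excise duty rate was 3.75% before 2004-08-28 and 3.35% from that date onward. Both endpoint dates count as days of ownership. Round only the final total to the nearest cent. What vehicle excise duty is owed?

£429.32

2004-08-01 to 2004-08-27: 27 days at 3.75% → £97,000 × 3.75% × 27/365 = £269.0753
2004-08-28 to 2004-09-14: 18 days at 3.35% → £97,000 × 3.35% × 18/365 = £160.2493
Total = £429.3247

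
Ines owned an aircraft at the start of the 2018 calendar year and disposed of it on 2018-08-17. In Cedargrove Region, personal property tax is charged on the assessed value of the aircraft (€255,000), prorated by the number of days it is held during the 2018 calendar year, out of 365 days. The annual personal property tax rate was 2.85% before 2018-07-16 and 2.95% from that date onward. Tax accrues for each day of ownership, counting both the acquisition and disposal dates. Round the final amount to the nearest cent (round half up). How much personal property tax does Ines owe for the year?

€4,582.66

2018-01-01 to 2018-07-15: 196 days at 2.85% → €255,000 × 2.85% × 196/365 = €3,902.5479
2018-07-16 to 2018-08-17: 33 days at 2.95% → €255,000 × 2.95% × 33/365 = €680.1164
Total = €4,582.6644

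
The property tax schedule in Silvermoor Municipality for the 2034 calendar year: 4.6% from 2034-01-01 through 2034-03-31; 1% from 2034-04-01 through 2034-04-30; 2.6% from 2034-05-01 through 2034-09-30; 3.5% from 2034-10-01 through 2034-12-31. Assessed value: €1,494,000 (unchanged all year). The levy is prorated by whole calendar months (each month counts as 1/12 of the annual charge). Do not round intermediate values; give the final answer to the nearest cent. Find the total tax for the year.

2034-01-01 to 2034-03-31: 3 months at 4.6% → €1,494,000 × 4.6% × 3/12 = €17,181.0000
2034-04-01 to 2034-04-30: 1 month at 1% → €1,494,000 × 1% × 1/12 = €1,245.0000
2034-05-01 to 2034-09-30: 5 months at 2.6% → €1,494,000 × 2.6% × 5/12 = €16,185.0000
2034-10-01 to 2034-12-31: 3 months at 3.5% → €1,494,000 × 3.5% × 3/12 = €13,072.5000
Total = €47,683.5000

€47,683.50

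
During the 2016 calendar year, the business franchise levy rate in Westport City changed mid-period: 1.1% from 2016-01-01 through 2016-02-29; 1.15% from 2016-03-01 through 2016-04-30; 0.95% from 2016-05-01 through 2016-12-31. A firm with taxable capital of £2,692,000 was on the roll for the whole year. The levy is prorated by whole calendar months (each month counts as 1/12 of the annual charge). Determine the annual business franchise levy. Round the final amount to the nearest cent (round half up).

2016-01-01 to 2016-02-29: 2 months at 1.1% → £2,692,000 × 1.1% × 2/12 = £4,935.3333
2016-03-01 to 2016-04-30: 2 months at 1.15% → £2,692,000 × 1.15% × 2/12 = £5,159.6667
2016-05-01 to 2016-12-31: 8 months at 0.95% → £2,692,000 × 0.95% × 8/12 = £17,049.3333
Total = £27,144.3333

£27,144.33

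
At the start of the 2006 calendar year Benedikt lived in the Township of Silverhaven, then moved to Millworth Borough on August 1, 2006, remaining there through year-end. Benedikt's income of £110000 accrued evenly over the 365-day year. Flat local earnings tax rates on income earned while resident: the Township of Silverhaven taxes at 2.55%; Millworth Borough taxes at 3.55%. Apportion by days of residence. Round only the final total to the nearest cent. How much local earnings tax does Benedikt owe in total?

£3266.10

The Township of Silverhaven, January 1 – July 31, 2006: 212 days → £110000 × 2.55% × 212/365 = £1629.2055
Millworth Borough, August 1 – December 31, 2006: 153 days → £110000 × 3.55% × 153/365 = £1636.8904
Total = £3266.0959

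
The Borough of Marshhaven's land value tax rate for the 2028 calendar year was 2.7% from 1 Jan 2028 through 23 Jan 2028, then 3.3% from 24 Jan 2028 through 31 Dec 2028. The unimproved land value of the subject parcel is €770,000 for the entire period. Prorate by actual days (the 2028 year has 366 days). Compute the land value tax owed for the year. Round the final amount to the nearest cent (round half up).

1 Jan – 23 Jan 2028: 23 days at 2.7% → €770,000 × 2.7% × 23/366 = €1,306.4754
24 Jan – 31 Dec 2028: 343 days at 3.3% → €770,000 × 3.3% × 343/366 = €23,813.1967
Total = €25,119.6721

€25,119.67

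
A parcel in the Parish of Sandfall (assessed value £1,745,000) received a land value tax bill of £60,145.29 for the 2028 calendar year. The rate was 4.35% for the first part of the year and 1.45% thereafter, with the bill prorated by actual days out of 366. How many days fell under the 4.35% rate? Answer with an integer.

Let d = days at the first rate; then 366 − d days at the second rate.
£1,745,000 × [4.35%·d + 1.45%·(366−d)] / 366 = £60,145.29
Solving gives d = 252, so the new rate took effect on 9 Sep 2028.

252 days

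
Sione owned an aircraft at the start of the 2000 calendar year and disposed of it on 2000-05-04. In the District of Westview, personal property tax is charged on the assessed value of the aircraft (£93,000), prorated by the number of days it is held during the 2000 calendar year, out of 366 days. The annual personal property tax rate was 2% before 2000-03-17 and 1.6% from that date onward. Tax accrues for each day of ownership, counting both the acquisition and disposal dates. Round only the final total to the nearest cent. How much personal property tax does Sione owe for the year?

2000-01-01 to 2000-03-16: 76 days at 2% → £93,000 × 2% × 76/366 = £386.2295
2000-03-17 to 2000-05-04: 49 days at 1.6% → £93,000 × 1.6% × 49/366 = £199.2131
Total = £585.4426

£585.44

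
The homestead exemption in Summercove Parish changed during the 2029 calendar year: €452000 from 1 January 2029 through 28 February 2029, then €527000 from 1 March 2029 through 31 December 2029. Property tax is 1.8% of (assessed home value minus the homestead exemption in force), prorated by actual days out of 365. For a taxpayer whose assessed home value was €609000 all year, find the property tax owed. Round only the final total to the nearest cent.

€1694.22

1 January – 28 February 2029: 59 days, exemption €452000 → (€609000 − €452000) × 1.8% × 59/365 = €456.8055
1 March – 31 December 2029: 306 days, exemption €527000 → (€609000 − €527000) × 1.8% × 306/365 = €1237.4137
Total = €1694.2192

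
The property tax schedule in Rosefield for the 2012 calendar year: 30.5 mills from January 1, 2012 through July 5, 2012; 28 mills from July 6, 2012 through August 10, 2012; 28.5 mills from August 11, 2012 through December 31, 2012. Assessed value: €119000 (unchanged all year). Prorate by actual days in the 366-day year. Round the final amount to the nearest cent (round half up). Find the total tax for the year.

€3507.25

January 1 – July 5, 2012: 187 days at 30.5 mills → €119000 × 3.05% × 187/366 = €1854.4167
July 6 – August 10, 2012: 36 days at 28 mills → €119000 × 2.8% × 36/366 = €327.7377
August 11 – December 31, 2012: 143 days at 28.5 mills → €119000 × 2.85% × 143/366 = €1325.0943
Total = €3507.2486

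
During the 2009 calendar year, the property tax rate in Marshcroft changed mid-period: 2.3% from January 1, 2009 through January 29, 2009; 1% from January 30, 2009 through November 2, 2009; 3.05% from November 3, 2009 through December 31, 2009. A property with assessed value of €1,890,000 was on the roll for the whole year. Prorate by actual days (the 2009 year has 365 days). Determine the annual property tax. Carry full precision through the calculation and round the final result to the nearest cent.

€27,115.03

January 1 – January 29, 2009: 29 days at 2.3% → €1,890,000 × 2.3% × 29/365 = €3,453.7808
January 30 – November 2, 2009: 277 days at 1% → €1,890,000 × 1% × 277/365 = €14,343.2877
November 3 – December 31, 2009: 59 days at 3.05% → €1,890,000 × 3.05% × 59/365 = €9,317.9589
Total = €27,115.0274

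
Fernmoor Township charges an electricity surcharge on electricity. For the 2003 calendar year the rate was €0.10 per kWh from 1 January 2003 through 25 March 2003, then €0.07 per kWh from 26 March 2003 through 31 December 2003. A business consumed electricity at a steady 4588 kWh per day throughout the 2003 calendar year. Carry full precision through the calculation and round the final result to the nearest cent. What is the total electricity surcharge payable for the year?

€128,785.16

1 January – 25 March 2003: 84 days × 4588 kWh/day = 385,392 kWh at €0.10/kWh → €38,539.20
26 March – 31 December 2003: 281 days × 4588 kWh/day = 1,289,228 kWh at €0.07/kWh → €90,245.96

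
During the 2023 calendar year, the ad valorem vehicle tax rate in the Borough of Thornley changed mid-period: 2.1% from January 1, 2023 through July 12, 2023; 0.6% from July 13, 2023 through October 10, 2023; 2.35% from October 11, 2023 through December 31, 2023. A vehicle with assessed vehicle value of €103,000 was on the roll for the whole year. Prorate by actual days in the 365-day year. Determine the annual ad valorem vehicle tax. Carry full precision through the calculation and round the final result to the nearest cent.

January 1 – July 12, 2023: 193 days at 2.1% → €103,000 × 2.1% × 193/365 = €1,143.7233
July 13 – October 10, 2023: 90 days at 0.6% → €103,000 × 0.6% × 90/365 = €152.3836
October 11 – December 31, 2023: 82 days at 2.35% → €103,000 × 2.35% × 82/365 = €543.7836
Total = €1,839.8904

€1,839.89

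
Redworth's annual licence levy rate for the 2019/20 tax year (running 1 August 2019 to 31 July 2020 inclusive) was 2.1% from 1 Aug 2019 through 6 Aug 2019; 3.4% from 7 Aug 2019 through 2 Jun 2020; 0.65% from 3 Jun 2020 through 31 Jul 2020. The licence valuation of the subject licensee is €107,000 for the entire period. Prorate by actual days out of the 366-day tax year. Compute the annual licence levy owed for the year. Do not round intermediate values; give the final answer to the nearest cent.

€3,140.86

1 Aug – 6 Aug 2019: 6 days at 2.1% → €107,000 × 2.1% × 6/366 = €36.8361
7 Aug 2019 – 2 Jun 2020: 301 days at 3.4% → €107,000 × 3.4% × 301/366 = €2,991.9071
3 Jun – 31 Jul 2020: 59 days at 0.65% → €107,000 × 0.65% × 59/366 = €112.1161
Total = €3,140.8593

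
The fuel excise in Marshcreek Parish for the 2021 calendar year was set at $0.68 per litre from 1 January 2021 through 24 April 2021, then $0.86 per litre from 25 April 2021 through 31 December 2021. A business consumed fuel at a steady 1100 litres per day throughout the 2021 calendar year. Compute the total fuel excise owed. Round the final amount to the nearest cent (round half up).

$322,718.00

1 January – 24 April 2021: 114 days × 1100 litres/day = 125,400 litres at $0.68/litre → $85,272.00
25 April – 31 December 2021: 251 days × 1100 litres/day = 276,100 litres at $0.86/litre → $237,446.00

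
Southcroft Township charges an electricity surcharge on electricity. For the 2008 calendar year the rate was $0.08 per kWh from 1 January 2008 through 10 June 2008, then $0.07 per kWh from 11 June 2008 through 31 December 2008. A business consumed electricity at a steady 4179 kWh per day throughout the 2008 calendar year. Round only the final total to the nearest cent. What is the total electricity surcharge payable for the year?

$113,835.96

1 January – 10 June 2008: 162 days × 4179 kWh/day = 676,998 kWh at $0.08/kWh → $54,159.84
11 June – 31 December 2008: 204 days × 4179 kWh/day = 852,516 kWh at $0.07/kWh → $59,676.12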